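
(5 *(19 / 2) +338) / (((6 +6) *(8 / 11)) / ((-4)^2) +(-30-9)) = -2827 / 282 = -10.02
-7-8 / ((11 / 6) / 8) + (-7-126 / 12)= -1307 / 22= -59.41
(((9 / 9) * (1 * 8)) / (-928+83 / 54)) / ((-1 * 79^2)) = 0.00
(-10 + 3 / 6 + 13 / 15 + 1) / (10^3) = -229 / 30000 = -0.01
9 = 9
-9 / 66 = -3 / 22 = -0.14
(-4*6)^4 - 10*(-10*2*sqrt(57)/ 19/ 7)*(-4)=331776 - 800*sqrt(57)/ 133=331730.59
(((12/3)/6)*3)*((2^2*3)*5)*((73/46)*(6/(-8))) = -3285/23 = -142.83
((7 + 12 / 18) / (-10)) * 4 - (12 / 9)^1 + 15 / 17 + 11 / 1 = 636 / 85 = 7.48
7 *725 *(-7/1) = -35525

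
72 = 72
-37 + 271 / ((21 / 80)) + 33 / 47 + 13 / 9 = 2953679 / 2961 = 997.53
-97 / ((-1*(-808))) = -0.12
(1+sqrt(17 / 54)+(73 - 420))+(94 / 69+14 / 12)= -47399 / 138+sqrt(102) / 18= -342.91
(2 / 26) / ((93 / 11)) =11 / 1209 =0.01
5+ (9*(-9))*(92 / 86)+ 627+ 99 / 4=98057 / 172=570.10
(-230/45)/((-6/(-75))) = -63.89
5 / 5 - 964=-963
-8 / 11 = -0.73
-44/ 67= -0.66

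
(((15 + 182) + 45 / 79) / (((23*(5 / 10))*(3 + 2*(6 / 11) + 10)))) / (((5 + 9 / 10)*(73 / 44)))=30217088 / 242600389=0.12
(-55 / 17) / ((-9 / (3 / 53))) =55 / 2703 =0.02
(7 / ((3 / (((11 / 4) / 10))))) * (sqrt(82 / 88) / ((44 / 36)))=21 * sqrt(451) / 880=0.51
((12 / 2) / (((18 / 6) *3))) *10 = 20 / 3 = 6.67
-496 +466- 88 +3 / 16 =-1885 / 16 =-117.81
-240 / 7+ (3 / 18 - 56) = -3785 / 42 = -90.12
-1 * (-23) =23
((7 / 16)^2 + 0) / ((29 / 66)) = 1617 / 3712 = 0.44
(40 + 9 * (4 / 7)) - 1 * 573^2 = -2297987 / 7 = -328283.86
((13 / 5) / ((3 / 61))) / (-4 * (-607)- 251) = 793 / 32655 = 0.02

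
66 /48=11 /8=1.38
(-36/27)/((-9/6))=8/9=0.89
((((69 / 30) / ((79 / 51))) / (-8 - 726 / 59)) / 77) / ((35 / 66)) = -207621 / 115936450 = -0.00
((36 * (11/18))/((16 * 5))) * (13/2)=143/80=1.79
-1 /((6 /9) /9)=-27 /2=-13.50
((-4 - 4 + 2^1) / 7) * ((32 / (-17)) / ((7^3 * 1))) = 192 / 40817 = 0.00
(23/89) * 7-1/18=2809/1602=1.75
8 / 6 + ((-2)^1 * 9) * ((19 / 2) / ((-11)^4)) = 1.32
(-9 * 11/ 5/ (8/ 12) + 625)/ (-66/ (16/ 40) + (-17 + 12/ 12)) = -5953/ 1810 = -3.29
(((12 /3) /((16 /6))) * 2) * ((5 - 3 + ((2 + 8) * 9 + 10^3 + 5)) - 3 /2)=6573 /2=3286.50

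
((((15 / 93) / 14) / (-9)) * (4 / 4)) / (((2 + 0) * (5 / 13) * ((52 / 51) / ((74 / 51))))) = -37 / 15624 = -0.00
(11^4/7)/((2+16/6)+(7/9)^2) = 1185921/2989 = 396.76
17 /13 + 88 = 1161 /13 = 89.31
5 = 5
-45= -45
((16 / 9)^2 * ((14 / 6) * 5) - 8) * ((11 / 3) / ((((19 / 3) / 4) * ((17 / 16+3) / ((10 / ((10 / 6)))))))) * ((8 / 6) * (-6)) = -790.01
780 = 780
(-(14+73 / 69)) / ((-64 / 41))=42599 / 4416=9.65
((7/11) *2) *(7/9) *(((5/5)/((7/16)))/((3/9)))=224/33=6.79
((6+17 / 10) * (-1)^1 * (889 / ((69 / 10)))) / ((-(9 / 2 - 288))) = -19558 / 5589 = -3.50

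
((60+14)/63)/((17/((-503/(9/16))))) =-595552/9639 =-61.79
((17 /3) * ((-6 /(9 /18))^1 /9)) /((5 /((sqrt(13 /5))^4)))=-11492 /1125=-10.22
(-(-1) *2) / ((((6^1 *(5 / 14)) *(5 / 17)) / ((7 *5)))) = 1666 / 15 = 111.07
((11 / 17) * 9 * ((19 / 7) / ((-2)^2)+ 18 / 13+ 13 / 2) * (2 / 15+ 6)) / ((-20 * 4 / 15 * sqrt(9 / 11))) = -2365803 * sqrt(11) / 123760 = -63.40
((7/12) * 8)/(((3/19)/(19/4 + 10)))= 7847/18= 435.94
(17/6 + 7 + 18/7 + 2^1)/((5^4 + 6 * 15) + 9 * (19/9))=605/30828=0.02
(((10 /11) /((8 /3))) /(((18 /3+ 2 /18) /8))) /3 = 18 /121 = 0.15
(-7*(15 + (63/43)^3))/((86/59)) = -87.14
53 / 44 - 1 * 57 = -2455 / 44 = -55.80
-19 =-19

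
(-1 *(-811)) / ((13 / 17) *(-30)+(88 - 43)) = 13787 / 375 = 36.77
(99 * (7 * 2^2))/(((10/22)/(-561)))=-17106012/5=-3421202.40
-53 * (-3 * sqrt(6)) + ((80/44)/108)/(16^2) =389.47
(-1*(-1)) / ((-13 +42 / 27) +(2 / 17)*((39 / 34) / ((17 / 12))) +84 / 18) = -44217 / 295481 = -0.15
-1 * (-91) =91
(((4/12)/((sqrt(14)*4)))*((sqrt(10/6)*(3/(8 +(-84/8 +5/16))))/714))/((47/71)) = -71*sqrt(210)/12332565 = -0.00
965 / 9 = 107.22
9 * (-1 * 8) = -72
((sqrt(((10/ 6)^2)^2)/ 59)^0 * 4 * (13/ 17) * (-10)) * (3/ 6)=-260/ 17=-15.29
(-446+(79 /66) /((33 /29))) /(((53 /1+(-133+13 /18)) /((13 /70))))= 12598261 /12086690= 1.04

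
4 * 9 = 36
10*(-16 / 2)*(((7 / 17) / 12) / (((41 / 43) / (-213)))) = 427420 / 697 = 613.23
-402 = -402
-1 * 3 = -3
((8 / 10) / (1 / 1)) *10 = 8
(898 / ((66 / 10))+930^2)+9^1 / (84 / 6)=865036.70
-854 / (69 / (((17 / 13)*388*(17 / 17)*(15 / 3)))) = -28164920 / 897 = -31399.02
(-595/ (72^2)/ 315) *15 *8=-85/ 1944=-0.04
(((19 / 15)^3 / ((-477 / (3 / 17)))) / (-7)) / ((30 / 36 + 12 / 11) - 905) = -7942 / 66774574125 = -0.00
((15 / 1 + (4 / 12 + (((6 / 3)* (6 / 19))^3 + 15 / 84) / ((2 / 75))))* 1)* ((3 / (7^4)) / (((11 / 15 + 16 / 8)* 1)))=544073385 / 37811581864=0.01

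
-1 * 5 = -5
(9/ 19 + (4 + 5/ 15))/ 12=137/ 342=0.40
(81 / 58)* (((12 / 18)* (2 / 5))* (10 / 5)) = 108 / 145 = 0.74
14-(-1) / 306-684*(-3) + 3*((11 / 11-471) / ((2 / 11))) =-1740833 / 306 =-5689.00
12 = 12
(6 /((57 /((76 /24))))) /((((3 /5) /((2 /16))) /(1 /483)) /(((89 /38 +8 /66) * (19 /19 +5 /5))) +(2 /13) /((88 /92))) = 2208635 /3119116641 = 0.00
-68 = -68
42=42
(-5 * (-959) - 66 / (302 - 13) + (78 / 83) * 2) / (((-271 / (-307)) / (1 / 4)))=35322582197 / 26001908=1358.46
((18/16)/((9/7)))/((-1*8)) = -7/64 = -0.11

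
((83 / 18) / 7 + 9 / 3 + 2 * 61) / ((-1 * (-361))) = 15833 / 45486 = 0.35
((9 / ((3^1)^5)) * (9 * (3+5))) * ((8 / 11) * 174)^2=5167104 / 121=42703.34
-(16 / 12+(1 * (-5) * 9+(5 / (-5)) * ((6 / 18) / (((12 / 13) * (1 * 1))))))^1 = 1585 / 36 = 44.03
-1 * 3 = -3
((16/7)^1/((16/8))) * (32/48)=16/21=0.76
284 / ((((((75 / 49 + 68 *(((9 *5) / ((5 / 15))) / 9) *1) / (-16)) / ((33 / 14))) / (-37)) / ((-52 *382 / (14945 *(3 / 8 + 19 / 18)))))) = -18627028992 / 51677675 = -360.45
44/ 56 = 11/ 14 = 0.79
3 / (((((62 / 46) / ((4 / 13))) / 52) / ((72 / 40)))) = 9936 / 155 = 64.10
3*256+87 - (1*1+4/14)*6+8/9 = 53435/63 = 848.17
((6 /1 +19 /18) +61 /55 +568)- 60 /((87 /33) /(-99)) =81228287 /28710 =2829.27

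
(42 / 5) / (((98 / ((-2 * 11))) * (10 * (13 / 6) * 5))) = -198 / 11375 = -0.02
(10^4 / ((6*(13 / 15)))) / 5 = 5000 / 13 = 384.62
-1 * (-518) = 518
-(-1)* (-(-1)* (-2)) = -2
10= 10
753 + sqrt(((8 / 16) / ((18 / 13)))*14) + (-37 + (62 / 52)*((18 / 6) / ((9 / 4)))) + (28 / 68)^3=719.91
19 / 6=3.17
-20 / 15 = -4 / 3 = -1.33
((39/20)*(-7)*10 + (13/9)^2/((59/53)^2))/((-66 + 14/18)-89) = 76025911/86969304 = 0.87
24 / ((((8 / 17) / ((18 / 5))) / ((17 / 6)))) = 2601 / 5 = 520.20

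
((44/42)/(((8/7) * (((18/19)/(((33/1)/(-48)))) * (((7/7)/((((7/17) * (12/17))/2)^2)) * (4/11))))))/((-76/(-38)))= -1239161/64144128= -0.02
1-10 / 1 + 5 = -4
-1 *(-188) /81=188 /81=2.32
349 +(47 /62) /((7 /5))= 151701 /434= 349.54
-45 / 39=-15 / 13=-1.15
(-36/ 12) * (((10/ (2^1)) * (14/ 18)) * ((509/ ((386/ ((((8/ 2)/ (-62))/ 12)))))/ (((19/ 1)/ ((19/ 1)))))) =17815/ 215388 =0.08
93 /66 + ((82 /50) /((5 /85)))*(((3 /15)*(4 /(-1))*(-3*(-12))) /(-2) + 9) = 1797953 /2750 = 653.80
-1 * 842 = -842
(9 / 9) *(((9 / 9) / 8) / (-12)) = -1 / 96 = -0.01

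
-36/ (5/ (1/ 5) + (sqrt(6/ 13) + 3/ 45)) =-1319760/ 918269 + 4050 * sqrt(78)/ 918269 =-1.40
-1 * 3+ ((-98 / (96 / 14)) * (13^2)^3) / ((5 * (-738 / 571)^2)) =-539792204248807 / 65357280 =-8259098.36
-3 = -3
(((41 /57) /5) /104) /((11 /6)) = 41 /54340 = 0.00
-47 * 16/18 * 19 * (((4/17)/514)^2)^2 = -114304/3279221013257289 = -0.00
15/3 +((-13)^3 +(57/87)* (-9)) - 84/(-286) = -9113459/4147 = -2197.60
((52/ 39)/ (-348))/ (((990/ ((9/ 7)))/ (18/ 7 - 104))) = 71/ 140679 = 0.00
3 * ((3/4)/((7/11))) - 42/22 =501/308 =1.63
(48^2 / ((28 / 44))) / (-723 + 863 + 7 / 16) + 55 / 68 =9479789 / 356524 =26.59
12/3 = 4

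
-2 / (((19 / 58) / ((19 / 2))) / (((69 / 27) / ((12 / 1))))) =-667 / 54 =-12.35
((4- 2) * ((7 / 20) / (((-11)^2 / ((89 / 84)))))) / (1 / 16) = 178 / 1815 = 0.10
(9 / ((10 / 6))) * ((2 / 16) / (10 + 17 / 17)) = 0.06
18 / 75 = 6 / 25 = 0.24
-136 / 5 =-27.20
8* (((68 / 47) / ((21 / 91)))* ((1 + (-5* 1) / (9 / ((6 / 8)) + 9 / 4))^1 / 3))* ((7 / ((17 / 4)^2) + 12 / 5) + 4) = 73.66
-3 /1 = -3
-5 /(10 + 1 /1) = -5 /11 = -0.45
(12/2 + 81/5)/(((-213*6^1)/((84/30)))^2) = 0.00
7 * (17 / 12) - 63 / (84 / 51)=-85 / 3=-28.33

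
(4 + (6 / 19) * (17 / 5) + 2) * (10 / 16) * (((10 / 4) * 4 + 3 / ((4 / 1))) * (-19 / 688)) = -21 / 16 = -1.31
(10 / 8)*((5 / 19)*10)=125 / 38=3.29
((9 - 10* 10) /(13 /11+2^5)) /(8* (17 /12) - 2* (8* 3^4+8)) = 3003 /1424230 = 0.00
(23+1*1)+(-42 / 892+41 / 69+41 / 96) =12296897 / 492384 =24.97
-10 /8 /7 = -5 /28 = -0.18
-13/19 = -0.68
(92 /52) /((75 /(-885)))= -1357 /65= -20.88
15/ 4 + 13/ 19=337/ 76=4.43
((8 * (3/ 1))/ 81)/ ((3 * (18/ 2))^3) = 8/ 531441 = 0.00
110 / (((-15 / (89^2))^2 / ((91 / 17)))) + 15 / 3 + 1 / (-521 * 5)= 164196039.62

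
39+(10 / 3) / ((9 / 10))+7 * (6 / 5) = 6899 / 135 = 51.10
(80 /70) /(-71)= -8 /497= -0.02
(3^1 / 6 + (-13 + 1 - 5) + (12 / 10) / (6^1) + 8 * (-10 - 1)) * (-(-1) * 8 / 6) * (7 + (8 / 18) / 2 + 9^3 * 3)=-41194328 / 135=-305143.17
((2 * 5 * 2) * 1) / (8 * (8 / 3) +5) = 60 / 79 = 0.76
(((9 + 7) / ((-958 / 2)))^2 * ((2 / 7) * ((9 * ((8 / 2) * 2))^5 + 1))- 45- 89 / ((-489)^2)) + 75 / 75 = 236874974627502685 / 384049129527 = 616783.00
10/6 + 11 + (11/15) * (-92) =-274/5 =-54.80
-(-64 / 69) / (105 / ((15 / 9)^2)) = 320 / 13041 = 0.02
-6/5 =-1.20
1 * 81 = 81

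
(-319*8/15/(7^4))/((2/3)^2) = -1914/12005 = -0.16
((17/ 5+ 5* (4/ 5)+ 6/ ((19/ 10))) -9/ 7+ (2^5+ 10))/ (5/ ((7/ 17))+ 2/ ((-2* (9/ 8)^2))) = 2761776/ 611515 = 4.52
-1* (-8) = 8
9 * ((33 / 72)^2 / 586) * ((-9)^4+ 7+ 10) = 397969 / 18752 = 21.22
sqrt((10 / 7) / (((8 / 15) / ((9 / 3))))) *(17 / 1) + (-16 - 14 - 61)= -91 + 255 *sqrt(7) / 14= -42.81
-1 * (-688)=688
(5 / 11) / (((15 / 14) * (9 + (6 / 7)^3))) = 4802 / 108999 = 0.04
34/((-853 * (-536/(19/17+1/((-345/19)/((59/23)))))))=32927/453493185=0.00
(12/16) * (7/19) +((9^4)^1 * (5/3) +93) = 838149/76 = 11028.28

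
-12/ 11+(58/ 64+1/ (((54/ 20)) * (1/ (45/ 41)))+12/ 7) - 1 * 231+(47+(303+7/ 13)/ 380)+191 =3643719913/ 374293920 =9.73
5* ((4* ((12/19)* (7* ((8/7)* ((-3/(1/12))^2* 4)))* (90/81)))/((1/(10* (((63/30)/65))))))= 46448640/247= 188051.17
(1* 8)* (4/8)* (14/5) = 56/5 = 11.20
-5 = -5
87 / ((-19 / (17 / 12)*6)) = -493 / 456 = -1.08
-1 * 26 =-26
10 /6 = 5 /3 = 1.67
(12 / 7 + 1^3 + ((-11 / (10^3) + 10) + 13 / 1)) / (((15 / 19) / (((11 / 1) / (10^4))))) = 37603907 / 1050000000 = 0.04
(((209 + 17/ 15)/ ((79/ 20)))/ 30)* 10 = 17.73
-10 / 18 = -5 / 9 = -0.56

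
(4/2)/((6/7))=2.33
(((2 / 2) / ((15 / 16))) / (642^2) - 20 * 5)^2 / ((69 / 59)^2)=83158500295283653696 / 11373675392079225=7311.49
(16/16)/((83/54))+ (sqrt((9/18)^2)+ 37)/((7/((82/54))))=91879/10458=8.79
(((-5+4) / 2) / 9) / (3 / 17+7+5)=-17 / 3726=-0.00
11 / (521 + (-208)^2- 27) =1 / 3978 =0.00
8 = 8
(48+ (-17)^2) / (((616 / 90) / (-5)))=-75825 / 308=-246.19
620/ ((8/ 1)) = 155/ 2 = 77.50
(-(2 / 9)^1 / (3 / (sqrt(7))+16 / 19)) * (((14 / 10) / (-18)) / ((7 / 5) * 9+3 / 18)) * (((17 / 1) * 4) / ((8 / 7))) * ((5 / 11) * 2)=-17726240 / 165735207+3007130 * sqrt(7) / 55245069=0.04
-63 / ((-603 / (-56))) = -392 / 67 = -5.85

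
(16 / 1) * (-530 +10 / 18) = -8471.11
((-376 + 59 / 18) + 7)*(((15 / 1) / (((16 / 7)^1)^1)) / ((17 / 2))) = -230405 / 816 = -282.36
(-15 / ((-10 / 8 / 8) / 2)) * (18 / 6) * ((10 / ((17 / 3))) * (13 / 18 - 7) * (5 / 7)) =-542400 / 119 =-4557.98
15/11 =1.36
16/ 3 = 5.33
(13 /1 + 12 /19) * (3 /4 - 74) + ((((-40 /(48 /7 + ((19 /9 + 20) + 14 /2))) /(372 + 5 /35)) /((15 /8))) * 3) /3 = -223978181959 /224311340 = -998.51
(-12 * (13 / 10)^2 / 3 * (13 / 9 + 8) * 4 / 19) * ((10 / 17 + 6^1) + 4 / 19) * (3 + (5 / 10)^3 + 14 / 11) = -7979166 / 19855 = -401.87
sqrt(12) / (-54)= -0.06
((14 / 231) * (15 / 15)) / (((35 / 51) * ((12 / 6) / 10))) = 34 / 77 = 0.44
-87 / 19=-4.58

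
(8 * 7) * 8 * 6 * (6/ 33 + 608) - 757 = 17974393/ 11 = 1634035.73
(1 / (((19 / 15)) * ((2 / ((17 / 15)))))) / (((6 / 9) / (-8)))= -102 / 19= -5.37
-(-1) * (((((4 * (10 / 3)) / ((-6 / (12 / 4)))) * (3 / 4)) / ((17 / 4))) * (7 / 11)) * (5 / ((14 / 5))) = -250 / 187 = -1.34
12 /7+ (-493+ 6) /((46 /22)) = -37223 /161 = -231.20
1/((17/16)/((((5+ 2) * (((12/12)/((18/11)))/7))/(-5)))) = -88/765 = -0.12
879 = 879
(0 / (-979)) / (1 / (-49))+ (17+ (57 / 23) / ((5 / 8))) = 2411 / 115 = 20.97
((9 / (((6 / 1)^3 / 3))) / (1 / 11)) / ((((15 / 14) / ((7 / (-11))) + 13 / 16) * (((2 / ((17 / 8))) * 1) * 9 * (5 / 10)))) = -9163 / 24588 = -0.37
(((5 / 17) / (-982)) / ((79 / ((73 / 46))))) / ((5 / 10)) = -365 / 30332998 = -0.00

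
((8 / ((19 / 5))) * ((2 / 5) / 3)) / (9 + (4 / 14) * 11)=112 / 4845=0.02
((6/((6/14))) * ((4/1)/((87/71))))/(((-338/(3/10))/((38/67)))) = -37772/1641835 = -0.02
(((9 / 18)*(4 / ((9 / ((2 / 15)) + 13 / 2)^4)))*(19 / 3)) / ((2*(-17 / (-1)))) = 0.00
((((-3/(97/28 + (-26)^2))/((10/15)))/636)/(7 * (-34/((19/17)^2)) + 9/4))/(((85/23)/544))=11159232/1370711963375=0.00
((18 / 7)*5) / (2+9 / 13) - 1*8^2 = -2902 / 49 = -59.22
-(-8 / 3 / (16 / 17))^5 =1419857 / 7776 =182.59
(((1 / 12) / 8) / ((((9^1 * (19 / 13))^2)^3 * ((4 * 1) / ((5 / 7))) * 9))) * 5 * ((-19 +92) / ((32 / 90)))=44044632125 / 1075290748794759168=0.00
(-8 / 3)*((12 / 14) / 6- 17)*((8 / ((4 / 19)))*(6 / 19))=3776 / 7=539.43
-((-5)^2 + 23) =-48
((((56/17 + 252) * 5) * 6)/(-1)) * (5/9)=-217000/51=-4254.90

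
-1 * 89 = -89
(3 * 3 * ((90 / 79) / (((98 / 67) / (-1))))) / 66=-0.11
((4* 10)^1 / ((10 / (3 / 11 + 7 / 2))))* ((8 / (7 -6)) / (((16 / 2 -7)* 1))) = 120.73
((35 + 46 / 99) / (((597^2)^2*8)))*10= 0.00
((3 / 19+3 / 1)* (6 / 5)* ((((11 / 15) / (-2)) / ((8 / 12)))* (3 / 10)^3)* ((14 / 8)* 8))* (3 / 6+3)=-130977 / 47500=-2.76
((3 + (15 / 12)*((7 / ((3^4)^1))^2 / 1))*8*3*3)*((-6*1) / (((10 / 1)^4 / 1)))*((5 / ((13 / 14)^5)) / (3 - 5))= 5309465756 / 11278024875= 0.47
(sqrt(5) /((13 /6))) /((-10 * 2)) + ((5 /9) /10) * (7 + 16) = 23 /18 - 3 * sqrt(5) /130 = 1.23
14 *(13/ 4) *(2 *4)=364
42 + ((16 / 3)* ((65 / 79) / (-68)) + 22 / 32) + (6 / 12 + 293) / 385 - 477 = -10761727001 / 24818640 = -433.61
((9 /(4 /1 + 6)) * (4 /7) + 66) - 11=1943 /35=55.51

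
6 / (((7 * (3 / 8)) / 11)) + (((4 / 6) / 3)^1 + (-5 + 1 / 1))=1346 / 63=21.37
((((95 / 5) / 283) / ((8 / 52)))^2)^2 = 3722098081 / 102627966736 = 0.04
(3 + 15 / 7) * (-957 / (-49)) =34452 / 343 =100.44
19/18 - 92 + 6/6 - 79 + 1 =-3023/18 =-167.94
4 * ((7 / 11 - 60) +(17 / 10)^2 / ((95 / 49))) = -6047729 / 26125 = -231.49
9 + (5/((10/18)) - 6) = 12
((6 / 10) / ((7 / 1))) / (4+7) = 3 / 385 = 0.01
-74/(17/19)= -1406/17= -82.71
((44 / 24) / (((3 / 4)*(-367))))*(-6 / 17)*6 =88 / 6239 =0.01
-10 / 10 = -1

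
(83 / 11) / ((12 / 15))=415 / 44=9.43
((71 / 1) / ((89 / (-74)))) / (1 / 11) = -57794 / 89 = -649.37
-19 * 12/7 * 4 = -912/7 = -130.29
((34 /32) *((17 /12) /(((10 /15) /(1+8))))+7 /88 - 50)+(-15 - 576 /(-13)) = -5353 /18304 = -0.29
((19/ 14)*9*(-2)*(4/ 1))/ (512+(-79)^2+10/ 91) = -8892/ 614533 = -0.01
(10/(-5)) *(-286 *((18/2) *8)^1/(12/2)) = 6864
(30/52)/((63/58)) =145/273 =0.53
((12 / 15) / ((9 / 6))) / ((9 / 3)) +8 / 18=28 / 45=0.62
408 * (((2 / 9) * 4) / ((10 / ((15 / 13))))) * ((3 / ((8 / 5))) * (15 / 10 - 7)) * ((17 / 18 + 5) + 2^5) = -638605 / 39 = -16374.49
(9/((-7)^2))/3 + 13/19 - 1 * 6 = -4892/931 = -5.25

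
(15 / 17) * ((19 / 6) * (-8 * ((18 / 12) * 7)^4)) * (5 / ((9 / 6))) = -30792825 / 34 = -905671.32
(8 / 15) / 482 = 4 / 3615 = 0.00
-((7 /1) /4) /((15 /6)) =-7 /10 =-0.70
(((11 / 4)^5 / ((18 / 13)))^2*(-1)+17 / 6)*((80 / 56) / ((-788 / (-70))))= -109561554120025 / 66928508928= -1636.99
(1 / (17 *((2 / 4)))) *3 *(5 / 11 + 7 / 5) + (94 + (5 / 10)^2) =20879 / 220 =94.90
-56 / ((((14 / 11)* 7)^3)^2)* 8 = -1771561 / 1977326743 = -0.00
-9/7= -1.29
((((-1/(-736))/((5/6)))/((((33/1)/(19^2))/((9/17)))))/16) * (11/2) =3249/1000960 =0.00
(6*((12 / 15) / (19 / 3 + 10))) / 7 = 72 / 1715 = 0.04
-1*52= -52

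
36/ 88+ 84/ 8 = 120/ 11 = 10.91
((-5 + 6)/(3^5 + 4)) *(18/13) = 18/3211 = 0.01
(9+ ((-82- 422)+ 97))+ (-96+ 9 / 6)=-492.50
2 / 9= 0.22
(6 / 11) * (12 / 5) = 72 / 55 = 1.31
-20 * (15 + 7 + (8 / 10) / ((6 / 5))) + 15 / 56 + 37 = -69899 / 168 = -416.07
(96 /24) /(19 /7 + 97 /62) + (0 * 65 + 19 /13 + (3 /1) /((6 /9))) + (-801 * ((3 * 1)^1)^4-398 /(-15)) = -5218283981 /80470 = -64847.57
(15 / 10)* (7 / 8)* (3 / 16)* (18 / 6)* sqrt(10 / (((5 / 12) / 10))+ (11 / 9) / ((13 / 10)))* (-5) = -315* sqrt(366470) / 3328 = -57.30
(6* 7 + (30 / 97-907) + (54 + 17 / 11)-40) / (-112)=64717 / 8536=7.58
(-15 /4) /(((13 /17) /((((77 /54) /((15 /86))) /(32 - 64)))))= 56287 /44928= 1.25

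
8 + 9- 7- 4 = 6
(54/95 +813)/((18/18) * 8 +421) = 25763/13585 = 1.90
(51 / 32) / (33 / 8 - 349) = -0.00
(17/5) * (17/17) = 17/5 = 3.40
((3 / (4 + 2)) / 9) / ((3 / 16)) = 8 / 27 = 0.30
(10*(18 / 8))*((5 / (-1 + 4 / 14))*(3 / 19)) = -945 / 38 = -24.87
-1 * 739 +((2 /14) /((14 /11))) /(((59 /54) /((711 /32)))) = -68155201 /92512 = -736.72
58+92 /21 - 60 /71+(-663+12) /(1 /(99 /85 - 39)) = 3129380206 /126735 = 24692.31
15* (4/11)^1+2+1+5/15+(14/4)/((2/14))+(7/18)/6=39623/1188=33.35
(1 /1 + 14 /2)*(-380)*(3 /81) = -3040 /27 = -112.59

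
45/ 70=9/ 14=0.64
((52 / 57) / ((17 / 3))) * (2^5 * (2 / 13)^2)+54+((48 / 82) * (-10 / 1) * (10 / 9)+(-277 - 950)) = -609123745 / 516477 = -1179.38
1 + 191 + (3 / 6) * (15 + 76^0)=200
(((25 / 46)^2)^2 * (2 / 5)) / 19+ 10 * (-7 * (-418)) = 1244598522445 / 42535832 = 29260.00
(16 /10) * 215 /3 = 344 /3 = 114.67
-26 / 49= -0.53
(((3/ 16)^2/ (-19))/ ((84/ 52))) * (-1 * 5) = 195/ 34048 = 0.01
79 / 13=6.08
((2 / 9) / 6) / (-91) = -1 / 2457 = -0.00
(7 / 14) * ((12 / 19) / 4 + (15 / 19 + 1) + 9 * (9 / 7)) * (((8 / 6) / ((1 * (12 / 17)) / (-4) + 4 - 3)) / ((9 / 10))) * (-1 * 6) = -611320 / 8379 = -72.96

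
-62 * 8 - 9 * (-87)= 287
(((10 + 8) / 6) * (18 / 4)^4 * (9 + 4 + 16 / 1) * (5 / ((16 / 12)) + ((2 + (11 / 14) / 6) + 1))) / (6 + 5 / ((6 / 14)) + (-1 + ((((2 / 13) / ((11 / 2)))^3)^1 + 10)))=482386611439161 / 52401832448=9205.53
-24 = -24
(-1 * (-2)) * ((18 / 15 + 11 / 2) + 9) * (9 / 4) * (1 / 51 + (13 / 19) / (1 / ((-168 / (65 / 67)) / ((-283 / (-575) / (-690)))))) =21454685368167 / 1828180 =11735543.20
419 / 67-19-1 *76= -5946 / 67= -88.75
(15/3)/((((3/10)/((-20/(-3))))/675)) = 75000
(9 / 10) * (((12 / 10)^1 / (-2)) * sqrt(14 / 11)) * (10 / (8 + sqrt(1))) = -3 * sqrt(154) / 55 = -0.68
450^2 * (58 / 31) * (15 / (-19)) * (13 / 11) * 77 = -16031925000 / 589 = -27218887.95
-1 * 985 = -985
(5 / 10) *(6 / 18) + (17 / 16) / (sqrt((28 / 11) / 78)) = 1 / 6 + 17 *sqrt(6006) / 224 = 6.05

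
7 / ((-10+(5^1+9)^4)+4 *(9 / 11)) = 0.00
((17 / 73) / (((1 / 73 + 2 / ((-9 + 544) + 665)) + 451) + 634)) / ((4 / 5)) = 12750 / 47523673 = 0.00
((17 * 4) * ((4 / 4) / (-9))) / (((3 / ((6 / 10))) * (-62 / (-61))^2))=-63257 / 43245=-1.46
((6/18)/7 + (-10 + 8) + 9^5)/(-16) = -309997/84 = -3690.44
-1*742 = -742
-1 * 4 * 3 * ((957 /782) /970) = -2871 /189635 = -0.02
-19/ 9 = -2.11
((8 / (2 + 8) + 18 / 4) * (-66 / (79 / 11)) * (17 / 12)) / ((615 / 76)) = -2071399 / 242925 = -8.53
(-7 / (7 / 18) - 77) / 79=-95 / 79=-1.20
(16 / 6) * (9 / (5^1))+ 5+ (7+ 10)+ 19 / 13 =1837 / 65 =28.26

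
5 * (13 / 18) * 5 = 325 / 18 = 18.06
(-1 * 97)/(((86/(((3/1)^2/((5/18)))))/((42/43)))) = -329994/9245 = -35.69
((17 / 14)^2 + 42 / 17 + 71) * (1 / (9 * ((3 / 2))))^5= 665912 / 3984213177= 0.00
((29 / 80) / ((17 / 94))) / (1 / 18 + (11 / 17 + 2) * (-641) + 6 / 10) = -12267 / 10380188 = -0.00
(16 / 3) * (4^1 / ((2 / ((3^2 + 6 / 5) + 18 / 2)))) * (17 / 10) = 8704 / 25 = 348.16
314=314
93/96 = 31/32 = 0.97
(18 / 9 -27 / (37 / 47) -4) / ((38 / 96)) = -64464 / 703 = -91.70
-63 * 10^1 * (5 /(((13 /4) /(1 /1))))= -12600 /13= -969.23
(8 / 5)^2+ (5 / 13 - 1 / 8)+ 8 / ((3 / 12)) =90531 / 2600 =34.82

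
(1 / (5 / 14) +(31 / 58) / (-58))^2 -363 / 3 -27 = -39667577719 / 282912400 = -140.21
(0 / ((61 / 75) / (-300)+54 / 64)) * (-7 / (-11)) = 0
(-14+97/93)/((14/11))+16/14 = -1681/186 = -9.04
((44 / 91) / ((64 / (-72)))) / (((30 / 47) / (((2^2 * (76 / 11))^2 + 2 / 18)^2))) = -6504794155315 / 13081068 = -497267.82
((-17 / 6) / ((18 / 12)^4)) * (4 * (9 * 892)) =-485248 / 27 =-17972.15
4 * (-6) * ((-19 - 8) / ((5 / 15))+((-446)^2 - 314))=-4764504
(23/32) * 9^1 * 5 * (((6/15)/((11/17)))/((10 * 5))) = 3519/8800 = 0.40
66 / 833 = 0.08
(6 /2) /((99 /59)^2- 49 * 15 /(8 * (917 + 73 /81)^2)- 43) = -92364951468000 /1237214325541627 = -0.07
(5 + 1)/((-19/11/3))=-198/19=-10.42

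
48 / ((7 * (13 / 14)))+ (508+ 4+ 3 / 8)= 54055 / 104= 519.76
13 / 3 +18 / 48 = 113 / 24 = 4.71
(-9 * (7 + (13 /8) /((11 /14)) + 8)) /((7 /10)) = -33795 /154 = -219.45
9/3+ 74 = 77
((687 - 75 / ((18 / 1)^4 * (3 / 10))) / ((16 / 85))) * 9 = 3065026135 / 93312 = 32847.07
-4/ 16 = -1/ 4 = -0.25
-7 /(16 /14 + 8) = -49 /64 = -0.77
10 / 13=0.77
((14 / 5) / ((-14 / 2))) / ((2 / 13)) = -13 / 5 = -2.60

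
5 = 5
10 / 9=1.11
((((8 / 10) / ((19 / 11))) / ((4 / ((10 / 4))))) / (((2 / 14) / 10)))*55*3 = 63525 / 19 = 3343.42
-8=-8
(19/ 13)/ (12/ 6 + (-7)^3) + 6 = 26579/ 4433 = 6.00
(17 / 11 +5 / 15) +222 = 7388 / 33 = 223.88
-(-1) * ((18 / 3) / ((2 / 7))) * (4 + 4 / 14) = 90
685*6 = 4110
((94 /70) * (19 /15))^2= 797449 /275625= 2.89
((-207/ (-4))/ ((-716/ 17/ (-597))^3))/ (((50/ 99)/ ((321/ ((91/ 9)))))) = 61890335851239207873/ 6680522867200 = 9264295.19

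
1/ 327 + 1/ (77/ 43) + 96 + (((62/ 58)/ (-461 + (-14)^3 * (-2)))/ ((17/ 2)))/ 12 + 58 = 1753609629461/ 11345707758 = 154.56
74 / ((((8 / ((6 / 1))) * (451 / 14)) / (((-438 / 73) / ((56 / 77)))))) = -2331 / 164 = -14.21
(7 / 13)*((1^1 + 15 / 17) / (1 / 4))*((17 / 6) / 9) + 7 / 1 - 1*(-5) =4660 / 351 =13.28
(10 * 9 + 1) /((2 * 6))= 91 /12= 7.58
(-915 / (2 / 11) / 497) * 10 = -101.26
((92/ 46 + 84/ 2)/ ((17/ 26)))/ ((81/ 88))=100672/ 1377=73.11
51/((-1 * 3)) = -17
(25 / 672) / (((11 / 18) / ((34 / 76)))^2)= 195075 / 9784544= 0.02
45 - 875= -830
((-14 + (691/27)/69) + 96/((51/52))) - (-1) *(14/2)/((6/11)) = 97.09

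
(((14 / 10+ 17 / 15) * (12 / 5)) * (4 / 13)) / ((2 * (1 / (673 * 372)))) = 76108224 / 325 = 234179.15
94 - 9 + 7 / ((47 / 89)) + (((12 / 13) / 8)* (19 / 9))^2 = 28112879 / 285948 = 98.31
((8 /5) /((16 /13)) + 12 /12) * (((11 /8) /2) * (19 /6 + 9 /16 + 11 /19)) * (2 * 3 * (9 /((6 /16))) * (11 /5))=32803221 /15200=2158.11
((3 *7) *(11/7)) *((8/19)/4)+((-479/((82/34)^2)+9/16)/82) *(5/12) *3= 373266743/167615872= 2.23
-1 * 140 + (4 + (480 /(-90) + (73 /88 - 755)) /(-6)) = -14915 /1584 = -9.42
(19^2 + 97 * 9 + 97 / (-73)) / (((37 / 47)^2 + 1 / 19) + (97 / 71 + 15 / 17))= 4558549845045 / 10801870882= 422.01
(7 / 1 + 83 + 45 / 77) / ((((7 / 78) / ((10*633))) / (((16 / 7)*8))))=440811072000 / 3773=116833043.20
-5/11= -0.45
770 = 770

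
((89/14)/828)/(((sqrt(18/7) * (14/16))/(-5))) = -445 * sqrt(14)/60858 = -0.03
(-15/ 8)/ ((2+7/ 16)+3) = -10/ 29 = -0.34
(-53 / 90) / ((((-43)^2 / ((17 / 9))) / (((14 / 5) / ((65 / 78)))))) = -12614 / 6240375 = -0.00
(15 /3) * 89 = 445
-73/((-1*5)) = 73/5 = 14.60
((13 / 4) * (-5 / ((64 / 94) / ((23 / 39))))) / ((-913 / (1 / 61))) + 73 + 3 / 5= 7870116241 / 106930560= 73.60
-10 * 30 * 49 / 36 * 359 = -439775 / 3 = -146591.67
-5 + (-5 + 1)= -9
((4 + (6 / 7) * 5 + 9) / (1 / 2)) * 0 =0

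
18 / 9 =2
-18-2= -20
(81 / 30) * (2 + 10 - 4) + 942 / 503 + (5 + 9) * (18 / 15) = 101286 / 2515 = 40.27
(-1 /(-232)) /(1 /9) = 9 /232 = 0.04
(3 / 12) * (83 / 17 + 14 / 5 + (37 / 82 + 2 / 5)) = 59479 / 27880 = 2.13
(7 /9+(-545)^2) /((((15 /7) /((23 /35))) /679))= 41747864144 /675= 61848687.62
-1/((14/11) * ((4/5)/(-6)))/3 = 55/28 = 1.96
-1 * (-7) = 7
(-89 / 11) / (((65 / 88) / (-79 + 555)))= -338912 / 65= -5214.03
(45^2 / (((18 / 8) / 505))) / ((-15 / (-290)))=8787000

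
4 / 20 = 1 / 5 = 0.20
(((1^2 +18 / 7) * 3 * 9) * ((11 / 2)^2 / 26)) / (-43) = -81675 / 31304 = -2.61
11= 11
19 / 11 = 1.73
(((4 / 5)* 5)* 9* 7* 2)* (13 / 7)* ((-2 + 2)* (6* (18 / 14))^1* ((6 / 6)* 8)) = 0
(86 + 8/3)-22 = 200/3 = 66.67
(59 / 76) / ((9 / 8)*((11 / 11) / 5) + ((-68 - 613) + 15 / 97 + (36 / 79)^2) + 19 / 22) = -3928896730 / 3439165011523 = -0.00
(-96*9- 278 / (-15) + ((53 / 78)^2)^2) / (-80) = 156435527659 / 14806022400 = 10.57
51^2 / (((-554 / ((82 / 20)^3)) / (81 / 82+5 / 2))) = -1128.59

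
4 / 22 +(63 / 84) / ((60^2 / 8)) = 1211 / 6600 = 0.18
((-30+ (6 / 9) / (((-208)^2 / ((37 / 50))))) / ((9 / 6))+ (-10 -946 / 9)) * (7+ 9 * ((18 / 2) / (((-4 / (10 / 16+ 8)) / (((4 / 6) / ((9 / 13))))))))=1695983315777 / 77875200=21778.22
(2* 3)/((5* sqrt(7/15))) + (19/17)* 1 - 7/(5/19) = -2166/85 + 6* sqrt(105)/35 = -23.73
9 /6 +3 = 4.50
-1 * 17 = -17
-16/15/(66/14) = -112/495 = -0.23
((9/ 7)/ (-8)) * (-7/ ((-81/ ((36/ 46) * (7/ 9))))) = -7/ 828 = -0.01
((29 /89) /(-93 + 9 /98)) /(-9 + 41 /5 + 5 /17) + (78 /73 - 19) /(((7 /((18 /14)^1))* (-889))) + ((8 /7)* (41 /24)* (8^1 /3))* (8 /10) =198295734584501 /47487830396895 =4.18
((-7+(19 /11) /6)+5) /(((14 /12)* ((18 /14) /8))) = -904 /99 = -9.13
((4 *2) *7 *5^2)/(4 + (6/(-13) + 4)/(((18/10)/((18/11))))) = 25025/129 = 193.99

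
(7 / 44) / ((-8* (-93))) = 7 / 32736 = 0.00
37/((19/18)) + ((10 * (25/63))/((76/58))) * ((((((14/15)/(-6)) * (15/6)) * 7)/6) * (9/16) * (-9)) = 153247/3648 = 42.01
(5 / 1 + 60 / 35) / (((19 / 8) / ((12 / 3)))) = 1504 / 133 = 11.31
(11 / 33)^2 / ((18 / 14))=7 / 81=0.09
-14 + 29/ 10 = -11.10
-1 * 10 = -10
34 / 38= 0.89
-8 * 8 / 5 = -64 / 5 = -12.80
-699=-699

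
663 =663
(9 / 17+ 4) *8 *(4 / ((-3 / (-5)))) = 12320 / 51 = 241.57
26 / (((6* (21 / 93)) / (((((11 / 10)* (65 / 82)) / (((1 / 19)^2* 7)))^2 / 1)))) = 1073968453987 / 27675984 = 38805.07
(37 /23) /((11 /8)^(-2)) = 4477 /1472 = 3.04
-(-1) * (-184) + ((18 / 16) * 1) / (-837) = -136897 / 744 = -184.00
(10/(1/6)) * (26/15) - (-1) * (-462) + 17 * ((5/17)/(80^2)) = -458239/1280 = -358.00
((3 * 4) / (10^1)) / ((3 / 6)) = 12 / 5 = 2.40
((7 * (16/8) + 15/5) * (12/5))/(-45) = -68/75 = -0.91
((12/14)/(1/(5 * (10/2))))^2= 22500/49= 459.18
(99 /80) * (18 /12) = 297 /160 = 1.86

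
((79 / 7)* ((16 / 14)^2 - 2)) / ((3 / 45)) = -40290 / 343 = -117.46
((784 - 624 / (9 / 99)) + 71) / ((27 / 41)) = -82123 / 9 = -9124.78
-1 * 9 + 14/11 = -85/11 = -7.73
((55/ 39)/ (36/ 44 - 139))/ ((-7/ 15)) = 605/ 27664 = 0.02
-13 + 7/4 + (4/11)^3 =-59639/5324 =-11.20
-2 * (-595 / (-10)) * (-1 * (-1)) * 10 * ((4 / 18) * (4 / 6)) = -4760 / 27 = -176.30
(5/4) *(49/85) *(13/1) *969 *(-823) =-29882307/4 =-7470576.75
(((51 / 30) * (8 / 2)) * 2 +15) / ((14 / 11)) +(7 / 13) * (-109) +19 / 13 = -34.76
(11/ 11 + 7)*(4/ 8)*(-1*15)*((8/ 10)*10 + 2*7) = -1320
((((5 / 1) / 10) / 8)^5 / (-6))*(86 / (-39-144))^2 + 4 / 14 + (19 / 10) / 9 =915936052021 / 1843577487360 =0.50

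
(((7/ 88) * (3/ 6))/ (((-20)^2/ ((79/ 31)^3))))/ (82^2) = 3451273/ 14102153753600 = 0.00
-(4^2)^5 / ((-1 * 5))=1048576 / 5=209715.20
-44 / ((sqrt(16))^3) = -0.69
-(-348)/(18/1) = 58/3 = 19.33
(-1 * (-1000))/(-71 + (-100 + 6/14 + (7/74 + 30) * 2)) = -259000/28589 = -9.06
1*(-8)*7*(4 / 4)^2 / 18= -28 / 9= -3.11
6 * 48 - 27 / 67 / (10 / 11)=192663 / 670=287.56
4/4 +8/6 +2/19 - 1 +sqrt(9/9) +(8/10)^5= 492743/178125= 2.77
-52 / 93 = -0.56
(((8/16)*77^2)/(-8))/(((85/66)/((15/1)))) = -586971/136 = -4315.96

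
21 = 21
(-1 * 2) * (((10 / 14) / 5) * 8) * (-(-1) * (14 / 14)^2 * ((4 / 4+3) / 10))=-32 / 35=-0.91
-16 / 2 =-8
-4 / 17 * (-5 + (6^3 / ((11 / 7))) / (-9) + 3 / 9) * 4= 18.77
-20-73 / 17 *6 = -45.76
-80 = -80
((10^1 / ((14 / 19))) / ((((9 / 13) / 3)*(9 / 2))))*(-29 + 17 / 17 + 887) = 2121730 / 189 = 11226.08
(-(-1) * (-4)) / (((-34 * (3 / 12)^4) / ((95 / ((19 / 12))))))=30720 / 17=1807.06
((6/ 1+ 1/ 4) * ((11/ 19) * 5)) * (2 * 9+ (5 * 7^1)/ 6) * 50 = 4915625/ 228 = 21559.76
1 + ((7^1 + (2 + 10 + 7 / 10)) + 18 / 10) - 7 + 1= 33 / 2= 16.50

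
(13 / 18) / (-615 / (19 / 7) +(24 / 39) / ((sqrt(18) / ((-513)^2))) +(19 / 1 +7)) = 159082573 / 1600090861690062 +1189309446 * sqrt(2) / 88893936760559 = 0.00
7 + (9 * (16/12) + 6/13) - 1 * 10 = 123/13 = 9.46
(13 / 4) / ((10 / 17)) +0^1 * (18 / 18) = 221 / 40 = 5.52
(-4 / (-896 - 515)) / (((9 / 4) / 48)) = 256 / 4233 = 0.06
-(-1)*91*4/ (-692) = -91/ 173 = -0.53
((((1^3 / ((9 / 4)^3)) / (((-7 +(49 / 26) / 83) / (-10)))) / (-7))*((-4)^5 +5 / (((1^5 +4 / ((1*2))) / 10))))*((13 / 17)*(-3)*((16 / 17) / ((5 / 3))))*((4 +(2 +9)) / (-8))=108517360640 / 2467285191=43.98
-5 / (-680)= 1 / 136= 0.01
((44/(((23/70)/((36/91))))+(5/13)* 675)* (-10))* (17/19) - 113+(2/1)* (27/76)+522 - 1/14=-94933232/39767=-2387.24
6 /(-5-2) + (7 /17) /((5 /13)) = 0.21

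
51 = 51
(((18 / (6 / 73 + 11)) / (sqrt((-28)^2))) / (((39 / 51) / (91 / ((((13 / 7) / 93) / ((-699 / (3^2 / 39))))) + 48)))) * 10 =-770834398725 / 73619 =-10470590.46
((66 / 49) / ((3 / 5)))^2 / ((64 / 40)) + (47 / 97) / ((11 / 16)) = 19749479 / 5123734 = 3.85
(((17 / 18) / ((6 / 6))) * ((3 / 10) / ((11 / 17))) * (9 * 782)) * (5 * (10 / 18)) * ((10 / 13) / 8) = 2824975 / 3432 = 823.13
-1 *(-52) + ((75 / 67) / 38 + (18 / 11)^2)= 16853411 / 308066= 54.71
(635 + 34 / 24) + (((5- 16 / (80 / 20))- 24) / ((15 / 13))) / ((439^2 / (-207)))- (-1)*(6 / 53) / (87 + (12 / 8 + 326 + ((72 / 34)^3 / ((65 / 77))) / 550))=2581597856001462545957 / 4056320389893223260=636.44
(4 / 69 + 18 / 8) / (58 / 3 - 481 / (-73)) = 6643 / 74612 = 0.09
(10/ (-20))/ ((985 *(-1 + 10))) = -1/ 17730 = -0.00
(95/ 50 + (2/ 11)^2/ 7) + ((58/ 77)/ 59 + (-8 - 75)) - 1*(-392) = 155374797/ 499730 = 310.92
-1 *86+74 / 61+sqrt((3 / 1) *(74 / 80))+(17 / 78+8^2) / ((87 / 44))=-10826518 / 206973+sqrt(1110) / 20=-50.64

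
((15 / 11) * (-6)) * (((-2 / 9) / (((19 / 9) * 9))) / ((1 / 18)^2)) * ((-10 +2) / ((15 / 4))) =-13824 / 209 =-66.14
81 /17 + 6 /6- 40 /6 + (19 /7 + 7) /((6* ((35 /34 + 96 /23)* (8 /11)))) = -459149 /968422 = -0.47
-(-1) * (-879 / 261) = -293 / 87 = -3.37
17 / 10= 1.70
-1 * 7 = -7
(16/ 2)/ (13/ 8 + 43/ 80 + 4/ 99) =63360/ 17447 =3.63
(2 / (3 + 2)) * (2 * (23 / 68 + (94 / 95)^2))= 808423 / 767125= 1.05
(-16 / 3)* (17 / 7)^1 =-272 / 21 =-12.95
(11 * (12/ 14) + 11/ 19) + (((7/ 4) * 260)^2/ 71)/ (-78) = -1551019/ 56658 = -27.38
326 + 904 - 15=1215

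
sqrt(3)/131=0.01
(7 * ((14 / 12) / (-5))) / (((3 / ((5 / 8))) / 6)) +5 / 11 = -419 / 264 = -1.59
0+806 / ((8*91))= 31 / 28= 1.11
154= 154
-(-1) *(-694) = -694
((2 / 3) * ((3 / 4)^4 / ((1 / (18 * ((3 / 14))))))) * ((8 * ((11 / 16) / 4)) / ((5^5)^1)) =8019 / 22400000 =0.00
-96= -96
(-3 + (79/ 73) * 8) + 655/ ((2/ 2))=660.66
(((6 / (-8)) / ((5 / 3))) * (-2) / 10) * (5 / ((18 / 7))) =7 / 40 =0.18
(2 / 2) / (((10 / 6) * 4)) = 3 / 20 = 0.15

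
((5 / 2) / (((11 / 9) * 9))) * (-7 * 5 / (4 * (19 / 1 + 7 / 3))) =-525 / 5632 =-0.09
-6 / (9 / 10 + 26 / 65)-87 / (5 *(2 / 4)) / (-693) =-68546 / 15015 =-4.57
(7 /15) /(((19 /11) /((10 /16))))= 77 /456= 0.17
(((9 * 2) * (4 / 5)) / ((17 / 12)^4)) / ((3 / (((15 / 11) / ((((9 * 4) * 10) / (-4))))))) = -82944 / 4593655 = -0.02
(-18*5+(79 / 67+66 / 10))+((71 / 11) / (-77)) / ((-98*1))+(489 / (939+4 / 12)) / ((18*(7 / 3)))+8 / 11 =-6384814561647 / 78360154180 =-81.48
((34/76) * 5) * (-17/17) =-85/38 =-2.24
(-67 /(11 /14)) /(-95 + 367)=-469 /1496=-0.31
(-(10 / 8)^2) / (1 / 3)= -75 / 16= -4.69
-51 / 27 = -17 / 9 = -1.89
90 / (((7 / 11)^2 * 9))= 1210 / 49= 24.69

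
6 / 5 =1.20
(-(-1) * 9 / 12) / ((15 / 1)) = 0.05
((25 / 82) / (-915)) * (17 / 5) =-17 / 15006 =-0.00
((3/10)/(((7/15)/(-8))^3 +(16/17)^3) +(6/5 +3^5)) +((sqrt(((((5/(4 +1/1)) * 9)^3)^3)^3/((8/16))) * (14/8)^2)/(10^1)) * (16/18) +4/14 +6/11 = 668528303603417/2724338093785 +41517141862707 * sqrt(2)/20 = 2935705254905.79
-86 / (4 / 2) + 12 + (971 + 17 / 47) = 44197 / 47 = 940.36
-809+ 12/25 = -20213/25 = -808.52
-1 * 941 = -941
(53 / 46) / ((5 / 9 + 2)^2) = 4293 / 24334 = 0.18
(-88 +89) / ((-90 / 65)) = -13 / 18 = -0.72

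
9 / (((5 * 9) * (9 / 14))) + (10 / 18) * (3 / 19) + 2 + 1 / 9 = 2146 / 855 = 2.51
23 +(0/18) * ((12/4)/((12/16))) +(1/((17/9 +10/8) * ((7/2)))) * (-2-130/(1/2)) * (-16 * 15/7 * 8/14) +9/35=95054318/193795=490.49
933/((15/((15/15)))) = 311/5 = 62.20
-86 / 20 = -43 / 10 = -4.30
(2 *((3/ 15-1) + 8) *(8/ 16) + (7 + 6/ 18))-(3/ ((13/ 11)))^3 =-60109/ 32955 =-1.82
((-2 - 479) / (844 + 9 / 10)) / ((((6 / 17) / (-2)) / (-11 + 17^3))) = 7859540 / 497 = 15813.96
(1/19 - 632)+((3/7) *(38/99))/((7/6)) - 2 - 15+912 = 2695366/10241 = 263.19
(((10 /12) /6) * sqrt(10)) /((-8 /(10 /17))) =-25 * sqrt(10) /2448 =-0.03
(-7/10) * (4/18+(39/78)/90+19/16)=-7133/7200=-0.99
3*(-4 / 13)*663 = -612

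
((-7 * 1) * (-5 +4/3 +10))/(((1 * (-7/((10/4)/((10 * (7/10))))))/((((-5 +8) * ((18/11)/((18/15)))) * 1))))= 9.25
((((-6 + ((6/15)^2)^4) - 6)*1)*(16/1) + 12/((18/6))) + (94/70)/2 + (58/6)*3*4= -390020781/5468750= -71.32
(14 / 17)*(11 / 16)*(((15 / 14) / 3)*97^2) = 517495 / 272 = 1902.56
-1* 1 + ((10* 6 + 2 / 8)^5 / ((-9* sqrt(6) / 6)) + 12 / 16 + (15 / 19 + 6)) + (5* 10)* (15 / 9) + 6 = 21859 / 228 - 812990017201* sqrt(6) / 9216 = -216081795.20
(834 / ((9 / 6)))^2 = 309136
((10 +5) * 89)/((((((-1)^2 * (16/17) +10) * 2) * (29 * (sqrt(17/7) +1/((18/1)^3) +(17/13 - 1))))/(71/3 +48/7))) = -8412926919462/993167643799 +27326784084912 * sqrt(119)/6952173506593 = 34.41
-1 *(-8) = 8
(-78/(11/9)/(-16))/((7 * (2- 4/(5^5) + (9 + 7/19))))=20840625/415753184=0.05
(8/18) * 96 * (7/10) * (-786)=-117376/5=-23475.20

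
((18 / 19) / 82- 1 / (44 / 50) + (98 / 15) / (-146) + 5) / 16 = 71882473 / 300257760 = 0.24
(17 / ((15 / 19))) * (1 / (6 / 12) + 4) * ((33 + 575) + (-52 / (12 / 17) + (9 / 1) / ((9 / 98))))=1225462 / 15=81697.47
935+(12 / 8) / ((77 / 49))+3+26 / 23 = 475683 / 506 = 940.08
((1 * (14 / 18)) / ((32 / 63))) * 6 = 147 / 16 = 9.19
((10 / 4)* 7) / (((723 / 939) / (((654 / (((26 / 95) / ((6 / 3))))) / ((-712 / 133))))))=-45262170975 / 2230696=-20290.60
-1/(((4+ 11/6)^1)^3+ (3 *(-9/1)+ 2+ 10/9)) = -216/37715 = -0.01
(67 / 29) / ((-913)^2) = 67 / 24173501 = 0.00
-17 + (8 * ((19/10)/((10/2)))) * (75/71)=-979/71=-13.79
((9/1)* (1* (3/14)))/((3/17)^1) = 153/14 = 10.93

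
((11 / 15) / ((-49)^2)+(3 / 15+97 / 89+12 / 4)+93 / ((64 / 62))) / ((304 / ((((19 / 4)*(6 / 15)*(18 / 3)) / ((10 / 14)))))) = 9681028997 / 1953728000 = 4.96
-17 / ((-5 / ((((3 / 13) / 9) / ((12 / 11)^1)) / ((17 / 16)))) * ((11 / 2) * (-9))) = -8 / 5265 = -0.00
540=540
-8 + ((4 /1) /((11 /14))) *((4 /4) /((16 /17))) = -57 /22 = -2.59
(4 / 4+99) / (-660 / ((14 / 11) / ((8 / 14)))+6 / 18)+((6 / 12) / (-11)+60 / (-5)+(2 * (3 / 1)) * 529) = 3026432293 / 957242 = 3161.62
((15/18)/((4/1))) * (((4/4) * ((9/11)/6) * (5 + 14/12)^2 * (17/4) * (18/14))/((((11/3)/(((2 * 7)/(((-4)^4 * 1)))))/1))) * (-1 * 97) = -33862215/3964928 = -8.54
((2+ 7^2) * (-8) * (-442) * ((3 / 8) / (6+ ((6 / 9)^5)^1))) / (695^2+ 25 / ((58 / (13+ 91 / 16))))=282406176 / 12368508625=0.02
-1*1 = -1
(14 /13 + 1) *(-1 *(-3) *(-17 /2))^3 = -34438.24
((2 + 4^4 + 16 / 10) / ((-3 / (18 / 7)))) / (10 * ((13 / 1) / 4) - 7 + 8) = -15576 / 2345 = -6.64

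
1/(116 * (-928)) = -1/107648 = -0.00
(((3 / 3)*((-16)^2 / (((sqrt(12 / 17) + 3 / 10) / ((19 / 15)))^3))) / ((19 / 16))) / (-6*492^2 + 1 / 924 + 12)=146359358193664 / 171138363254322369 - 685033644359680*sqrt(51) / 4620735807866703963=-0.00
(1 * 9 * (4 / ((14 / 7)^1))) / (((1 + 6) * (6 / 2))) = 6 / 7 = 0.86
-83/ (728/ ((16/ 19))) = -0.10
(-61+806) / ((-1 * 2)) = -745 / 2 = -372.50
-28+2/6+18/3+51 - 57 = -83/3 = -27.67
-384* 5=-1920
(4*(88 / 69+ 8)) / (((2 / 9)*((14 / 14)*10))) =384 / 23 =16.70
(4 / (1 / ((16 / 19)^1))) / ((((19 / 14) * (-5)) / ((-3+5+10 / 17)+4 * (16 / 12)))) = -361984 / 92055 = -3.93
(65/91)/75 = 1/105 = 0.01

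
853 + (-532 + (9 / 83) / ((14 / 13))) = 373119 / 1162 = 321.10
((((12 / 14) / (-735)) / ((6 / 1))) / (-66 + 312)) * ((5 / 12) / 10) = -1 / 30376080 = -0.00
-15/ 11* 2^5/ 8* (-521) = 31260/ 11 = 2841.82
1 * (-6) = -6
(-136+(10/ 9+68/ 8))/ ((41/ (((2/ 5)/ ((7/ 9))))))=-1.59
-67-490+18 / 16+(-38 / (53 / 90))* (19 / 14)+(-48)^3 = -330146813 / 2968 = -111235.45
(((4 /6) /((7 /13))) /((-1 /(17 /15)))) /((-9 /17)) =7514 /2835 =2.65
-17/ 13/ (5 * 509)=-17/ 33085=-0.00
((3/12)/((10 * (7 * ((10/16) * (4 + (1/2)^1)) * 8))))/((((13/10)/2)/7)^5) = 76832000/3341637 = 22.99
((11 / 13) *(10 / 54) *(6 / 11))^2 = 100 / 13689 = 0.01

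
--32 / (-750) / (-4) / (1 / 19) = 76 / 375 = 0.20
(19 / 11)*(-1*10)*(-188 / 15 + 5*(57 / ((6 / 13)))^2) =-86923537 / 66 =-1317023.29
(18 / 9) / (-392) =-0.01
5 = 5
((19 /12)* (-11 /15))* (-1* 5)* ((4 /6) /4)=0.97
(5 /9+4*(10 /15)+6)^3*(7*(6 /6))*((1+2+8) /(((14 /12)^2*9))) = 25158628 /5103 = 4930.16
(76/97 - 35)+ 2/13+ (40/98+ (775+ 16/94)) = 2153423218/2904083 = 741.52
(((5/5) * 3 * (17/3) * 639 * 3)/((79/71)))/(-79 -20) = -257091/869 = -295.85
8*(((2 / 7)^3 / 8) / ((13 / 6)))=48 / 4459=0.01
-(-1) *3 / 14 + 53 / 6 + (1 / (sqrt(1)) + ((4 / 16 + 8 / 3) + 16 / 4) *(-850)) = -246503 / 42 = -5869.12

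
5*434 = 2170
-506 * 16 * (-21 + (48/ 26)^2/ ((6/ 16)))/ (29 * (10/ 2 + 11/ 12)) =195566976/ 347971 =562.02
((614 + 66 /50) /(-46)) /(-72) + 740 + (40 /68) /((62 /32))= 32311698841 /43635600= 740.49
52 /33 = 1.58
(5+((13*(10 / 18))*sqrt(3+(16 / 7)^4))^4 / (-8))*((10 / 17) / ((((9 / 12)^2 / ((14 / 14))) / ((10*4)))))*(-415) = 31355895308537993420000 / 5786897482233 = 5418429375.12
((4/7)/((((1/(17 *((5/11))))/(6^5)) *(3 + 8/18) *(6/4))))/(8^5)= 61965/305536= 0.20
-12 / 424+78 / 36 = 340 / 159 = 2.14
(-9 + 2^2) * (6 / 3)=-10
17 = 17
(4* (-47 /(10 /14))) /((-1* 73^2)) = 1316 /26645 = 0.05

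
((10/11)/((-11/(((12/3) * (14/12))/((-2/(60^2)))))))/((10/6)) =50400/121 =416.53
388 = 388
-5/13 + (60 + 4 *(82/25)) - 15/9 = 69292/975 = 71.07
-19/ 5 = -3.80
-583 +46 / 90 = -26212 / 45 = -582.49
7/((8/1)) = 7/8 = 0.88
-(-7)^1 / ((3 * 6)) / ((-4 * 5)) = -7 / 360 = -0.02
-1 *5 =-5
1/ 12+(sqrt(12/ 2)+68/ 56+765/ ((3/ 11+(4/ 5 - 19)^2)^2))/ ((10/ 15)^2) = 1976542395619/ 698144122704+9 * sqrt(6)/ 4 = 8.34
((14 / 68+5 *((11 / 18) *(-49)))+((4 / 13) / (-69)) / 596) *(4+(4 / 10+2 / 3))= -77455303252 / 102244545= -757.55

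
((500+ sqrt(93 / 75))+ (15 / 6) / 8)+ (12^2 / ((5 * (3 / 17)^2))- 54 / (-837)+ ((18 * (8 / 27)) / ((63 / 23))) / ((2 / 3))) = sqrt(31) / 5+ 223125977 / 156240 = 1429.21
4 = 4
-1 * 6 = -6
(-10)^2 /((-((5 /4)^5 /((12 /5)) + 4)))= -1228800 /64777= -18.97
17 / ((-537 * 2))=-17 / 1074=-0.02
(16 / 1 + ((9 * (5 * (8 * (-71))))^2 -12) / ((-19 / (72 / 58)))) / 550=-11759640176 / 151525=-77608.58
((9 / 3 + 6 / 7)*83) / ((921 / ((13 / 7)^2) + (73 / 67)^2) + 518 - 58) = 1700114481 / 3867216794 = 0.44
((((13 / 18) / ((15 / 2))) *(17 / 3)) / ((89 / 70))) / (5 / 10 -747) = -6188 / 10763037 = -0.00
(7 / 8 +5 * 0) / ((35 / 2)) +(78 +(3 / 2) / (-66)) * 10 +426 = 265281 / 220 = 1205.82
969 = 969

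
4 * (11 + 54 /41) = 2020 /41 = 49.27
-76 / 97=-0.78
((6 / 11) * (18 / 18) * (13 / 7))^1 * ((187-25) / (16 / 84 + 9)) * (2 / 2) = 17.86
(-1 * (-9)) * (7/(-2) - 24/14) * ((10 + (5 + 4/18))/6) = -10001/84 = -119.06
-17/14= -1.21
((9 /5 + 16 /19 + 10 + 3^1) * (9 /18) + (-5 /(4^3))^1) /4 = 47077 /24320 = 1.94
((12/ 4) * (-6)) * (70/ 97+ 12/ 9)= -3588/ 97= -36.99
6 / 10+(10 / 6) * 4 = 109 / 15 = 7.27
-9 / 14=-0.64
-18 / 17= -1.06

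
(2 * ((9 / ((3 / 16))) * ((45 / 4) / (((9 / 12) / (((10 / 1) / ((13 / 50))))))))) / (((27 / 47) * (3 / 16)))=60160000 / 117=514188.03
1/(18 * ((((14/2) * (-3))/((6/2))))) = -1/126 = -0.01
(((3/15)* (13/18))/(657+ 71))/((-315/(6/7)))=-1/1852200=-0.00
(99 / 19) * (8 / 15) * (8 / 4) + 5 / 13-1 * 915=-909.06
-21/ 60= -7/ 20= -0.35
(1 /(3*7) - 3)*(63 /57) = -62 /19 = -3.26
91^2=8281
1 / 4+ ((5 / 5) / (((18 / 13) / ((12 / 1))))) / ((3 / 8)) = 841 / 36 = 23.36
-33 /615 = -11 /205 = -0.05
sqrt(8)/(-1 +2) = 2 * sqrt(2) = 2.83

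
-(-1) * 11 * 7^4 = 26411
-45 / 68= -0.66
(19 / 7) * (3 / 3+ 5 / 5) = 38 / 7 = 5.43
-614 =-614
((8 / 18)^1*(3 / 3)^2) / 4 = 1 / 9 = 0.11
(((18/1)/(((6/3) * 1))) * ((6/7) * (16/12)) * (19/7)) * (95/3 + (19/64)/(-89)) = 883.99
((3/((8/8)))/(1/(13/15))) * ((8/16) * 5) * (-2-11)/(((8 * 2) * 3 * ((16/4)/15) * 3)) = -2.20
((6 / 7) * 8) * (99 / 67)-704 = -325424 / 469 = -693.87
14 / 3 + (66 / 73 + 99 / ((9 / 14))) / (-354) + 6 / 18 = 58951 / 12921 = 4.56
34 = 34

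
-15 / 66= -5 / 22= -0.23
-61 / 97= -0.63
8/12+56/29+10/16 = 3.22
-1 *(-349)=349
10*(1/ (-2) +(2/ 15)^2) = -217/ 45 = -4.82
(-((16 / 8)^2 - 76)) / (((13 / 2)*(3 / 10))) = 480 / 13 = 36.92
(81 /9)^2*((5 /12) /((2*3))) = 45 /8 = 5.62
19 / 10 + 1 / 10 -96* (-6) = 578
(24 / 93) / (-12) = -2 / 93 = -0.02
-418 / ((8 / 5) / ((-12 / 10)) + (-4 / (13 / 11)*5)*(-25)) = -8151 / 8224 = -0.99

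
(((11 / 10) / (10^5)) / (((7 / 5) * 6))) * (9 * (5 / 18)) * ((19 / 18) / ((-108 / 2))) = -209 / 3265920000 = -0.00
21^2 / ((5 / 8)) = 3528 / 5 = 705.60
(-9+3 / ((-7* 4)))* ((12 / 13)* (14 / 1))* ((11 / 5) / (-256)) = 1683 / 1664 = 1.01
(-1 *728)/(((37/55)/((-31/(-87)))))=-1241240/3219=-385.60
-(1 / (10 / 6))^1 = -3 / 5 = -0.60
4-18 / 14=19 / 7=2.71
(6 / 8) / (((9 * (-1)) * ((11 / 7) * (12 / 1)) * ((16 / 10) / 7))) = -245 / 12672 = -0.02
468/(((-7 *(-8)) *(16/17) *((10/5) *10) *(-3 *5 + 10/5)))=-153/4480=-0.03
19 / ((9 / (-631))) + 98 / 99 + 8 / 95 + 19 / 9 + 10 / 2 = -12451523 / 9405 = -1323.93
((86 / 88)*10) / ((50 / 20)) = 43 / 11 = 3.91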